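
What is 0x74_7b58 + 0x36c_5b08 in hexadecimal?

Add column by column in base 16, right to left:
  8+8 = 0 carry 1
  5+0+1 = 6
  b+b = 6 carry 1
  7+5+1 = d
  4+c = 0 carry 1
  7+6+1 = e
  0+3 = 3

0x3e0d660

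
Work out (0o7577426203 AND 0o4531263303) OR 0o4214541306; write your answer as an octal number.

0o7577426203 AND 0o4531263303 = 0o4531022203.
Then OR with 0o4214541306.

0o4735563307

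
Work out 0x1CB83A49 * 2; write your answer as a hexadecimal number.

0x39707492

Multiply each base-16 digit by 2, carrying:
  9×2 = 18 → write 2 carry 1
  4×2+1 = 9 → write 9
  A×2 = 20 → write 4 carry 1
  3×2+1 = 7 → write 7
  8×2 = 16 → write 0 carry 1
  B×2+1 = 23 → write 7 carry 1
  C×2+1 = 25 → write 9 carry 1
  1×2+1 = 3 → write 3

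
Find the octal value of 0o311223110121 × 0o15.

Multiply each base-8 digit by 13, carrying:
  1×13 = 13 → write 5 carry 1
  2×13+1 = 27 → write 3 carry 3
  1×13+3 = 16 → write 0 carry 2
  0×13+2 = 2 → write 2
  1×13 = 13 → write 5 carry 1
  1×13+1 = 14 → write 6 carry 1
  3×13+1 = 40 → write 0 carry 5
  2×13+5 = 31 → write 7 carry 3
  2×13+3 = 29 → write 5 carry 3
  1×13+3 = 16 → write 0 carry 2
  1×13+2 = 15 → write 7 carry 1
  3×13+1 = 40 → write 0 carry 5
  remaining carry: 5

0o5070570652035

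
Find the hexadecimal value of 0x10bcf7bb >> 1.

0x85e7bdd

1 bits is not a whole number of base-16 digits; in binary: 10000101111001111011110111011 >> 1 = 1000010111100111101111011101.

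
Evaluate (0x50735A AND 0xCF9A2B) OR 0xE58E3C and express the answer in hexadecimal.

0xE59E3E

0x50735A AND 0xCF9A2B = 0x40120A.
Then OR with 0xE58E3C.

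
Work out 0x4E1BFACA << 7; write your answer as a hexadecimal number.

0x270DFD6500

7 bits is not a whole number of base-16 digits; in binary: 1001110000110111111101011001010 << 7 = 10011100001101111111010110010100000000.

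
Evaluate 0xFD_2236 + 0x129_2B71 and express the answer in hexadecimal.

0x2264DA7

Add column by column in base 16, right to left:
  6+1 = 7
  3+7 = A
  2+B = D
  2+2 = 4
  D+9 = 6 carry 1
  F+2+1 = 2 carry 1
  0+1+1 = 2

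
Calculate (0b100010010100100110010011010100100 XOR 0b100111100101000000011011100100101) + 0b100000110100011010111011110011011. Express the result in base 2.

0b100110100110000001000100100011100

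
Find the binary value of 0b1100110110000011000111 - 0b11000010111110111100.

0b1001110011000100001011

Subtract column by column in base 2:
  1-0 → 1
  1-0 → 1
  1-1 → 0
  0-1 → 1 (borrow)
  0-1-1 → 0 (borrow)
  0-1-1 → 0 (borrow)
  1-0-1 → 0
  1-1 → 0
  0-1 → 1 (borrow)
  0-1-1 → 0 (borrow)
  0-1-1 → 0 (borrow)
  0-1-1 → 0 (borrow)
  0-0-1 → 1 (borrow)
  1-1-1 → 1 (borrow)
  1-0-1 → 0
  0-0 → 0
  1-0 → 1
  1-0 → 1
  0-1 → 1 (borrow)
  0-1-1 → 0 (borrow)
  1-0-1 → 0
  1-0 → 1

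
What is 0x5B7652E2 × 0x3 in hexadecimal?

Multiply each base-16 digit by 3, carrying:
  2×3 = 6 → write 6
  E×3 = 42 → write A carry 2
  2×3+2 = 8 → write 8
  5×3 = 15 → write F
  6×3 = 18 → write 2 carry 1
  7×3+1 = 22 → write 6 carry 1
  B×3+1 = 34 → write 2 carry 2
  5×3+2 = 17 → write 1 carry 1
  remaining carry: 1

0x11262F8A6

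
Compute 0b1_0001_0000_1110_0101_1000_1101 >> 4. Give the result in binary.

Right shift by 4: drop the 4 least-significant bits.

0b100010000111001011000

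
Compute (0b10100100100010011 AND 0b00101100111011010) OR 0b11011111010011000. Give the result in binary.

0b11111111110011010

0b10100100100010011 AND 0b00101100111011010 = 0b00100100100010010.
Then OR with 0b11011111010011000.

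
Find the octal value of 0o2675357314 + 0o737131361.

0o3634510675

Add column by column in base 8, right to left:
  4+1 = 5
  1+6 = 7
  3+3 = 6
  7+1 = 0 carry 1
  5+3+1 = 1 carry 1
  3+1+1 = 5
  5+7 = 4 carry 1
  7+3+1 = 3 carry 1
  6+7+1 = 6 carry 1
  2+0+1 = 3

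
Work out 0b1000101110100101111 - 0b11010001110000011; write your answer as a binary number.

0b101011100110101100

Subtract column by column in base 2:
  1-1 → 0
  1-1 → 0
  1-0 → 1
  1-0 → 1
  0-0 → 0
  1-0 → 1
  0-0 → 0
  0-1 → 1 (borrow)
  1-1-1 → 1 (borrow)
  0-1-1 → 0 (borrow)
  1-0-1 → 0
  1-0 → 1
  1-0 → 1
  0-1 → 1 (borrow)
  1-0-1 → 0
  0-1 → 1 (borrow)
  0-1-1 → 0 (borrow)
  0-0-1 → 1 (borrow)
  1-0-1 → 0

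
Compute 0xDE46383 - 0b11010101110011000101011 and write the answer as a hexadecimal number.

0xD797D58

0b11010101110011000101011 = 0x6AE62B in hexadecimal.
Subtract column by column in base 16:
  3-B → 8 (borrow)
  8-2-1 → 5
  3-6 → D (borrow)
  6-E-1 → 7 (borrow)
  4-A-1 → 9 (borrow)
  E-6-1 → 7
  D-0 → D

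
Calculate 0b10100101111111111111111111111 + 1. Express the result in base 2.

0b10100110000000000000000000000

The trailing 22 digits are 1 (max in base 2), so adding 1 cascades: they roll to 0 and the next digit up increments.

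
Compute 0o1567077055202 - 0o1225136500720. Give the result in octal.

0o341740354262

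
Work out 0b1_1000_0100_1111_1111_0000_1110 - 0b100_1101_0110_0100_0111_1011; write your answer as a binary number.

0b1001101111001101010010011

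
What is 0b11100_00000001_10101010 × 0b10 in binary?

0b1110000000001101010100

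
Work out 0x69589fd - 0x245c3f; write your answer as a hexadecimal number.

0x6712dbe

Subtract column by column in base 16:
  d-f → e (borrow)
  f-3-1 → b
  9-c → d (borrow)
  8-5-1 → 2
  5-4 → 1
  9-2 → 7
  6-0 → 6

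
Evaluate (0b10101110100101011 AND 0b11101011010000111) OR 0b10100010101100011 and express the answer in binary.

0b10101010101100011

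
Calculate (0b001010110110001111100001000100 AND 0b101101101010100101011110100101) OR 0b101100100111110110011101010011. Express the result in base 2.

0b001010110110001111100001000100 AND 0b101101101010100101011110100101 = 0b001000100010000101000000000100.
Then OR with 0b101100100111110110011101010011.

0b101100100111110111011101010111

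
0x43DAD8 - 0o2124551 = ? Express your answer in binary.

0b1110110011000101101111

0x43DAD8 = 0b10000111101101011011000 in binary.
0o2124551 = 0b10001010100101101001 in binary.
Subtract column by column in base 2:
  0-1 → 1 (borrow)
  0-0-1 → 1 (borrow)
  0-0-1 → 1 (borrow)
  1-1-1 → 1 (borrow)
  1-0-1 → 0
  0-1 → 1 (borrow)
  1-1-1 → 1 (borrow)
  1-0-1 → 0
  0-1 → 1 (borrow)
  1-0-1 → 0
  0-0 → 0
  1-1 → 0
  1-0 → 1
  0-1 → 1 (borrow)
  1-0-1 → 0
  1-1 → 0
  1-0 → 1
  1-0 → 1
  0-0 → 0
  0-1 → 1 (borrow)
  0-0-1 → 1 (borrow)
  0-0-1 → 1 (borrow)
  1-0-1 → 0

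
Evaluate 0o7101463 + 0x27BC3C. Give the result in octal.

0x27BC3C = 0o11736074 in octal.
Add column by column in base 8, right to left:
  3+4 = 7
  6+7 = 5 carry 1
  4+0+1 = 5
  1+6 = 7
  0+3 = 3
  1+7 = 0 carry 1
  7+1+1 = 1 carry 1
  0+1+1 = 2

0o21037557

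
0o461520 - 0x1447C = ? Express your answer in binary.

0b10001111011010100

0o461520 = 0b100110001101010000 in binary.
0x1447C = 0b10100010001111100 in binary.
Subtract column by column in base 2:
  0-0 → 0
  0-0 → 0
  0-1 → 1 (borrow)
  0-1-1 → 0 (borrow)
  1-1-1 → 1 (borrow)
  0-1-1 → 0 (borrow)
  1-1-1 → 1 (borrow)
  0-0-1 → 1 (borrow)
  1-0-1 → 0
  1-0 → 1
  0-1 → 1 (borrow)
  0-0-1 → 1 (borrow)
  0-0-1 → 1 (borrow)
  1-0-1 → 0
  1-1 → 0
  0-0 → 0
  0-1 → 1 (borrow)
  1-0-1 → 0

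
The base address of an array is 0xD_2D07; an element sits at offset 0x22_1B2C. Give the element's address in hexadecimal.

0x2F4833

Add column by column in base 16, right to left:
  7+C = 3 carry 1
  0+2+1 = 3
  D+B = 8 carry 1
  2+1+1 = 4
  D+2 = F
  0+2 = 2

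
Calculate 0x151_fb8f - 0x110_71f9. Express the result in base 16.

0x418996

Subtract column by column in base 16:
  f-9 → 6
  8-f → 9 (borrow)
  b-1-1 → 9
  f-7 → 8
  1-0 → 1
  5-1 → 4
  1-1 → 0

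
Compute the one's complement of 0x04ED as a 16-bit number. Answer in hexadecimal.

0xFB12

Each hex digit d becomes F−d:
  0→F, 4→B, E→1, D→2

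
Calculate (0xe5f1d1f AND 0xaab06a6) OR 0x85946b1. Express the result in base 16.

0xe5f1d1f AND 0xaab06a6 = 0xa0b0406.
Then OR with 0x85946b1.

0xa5b46b7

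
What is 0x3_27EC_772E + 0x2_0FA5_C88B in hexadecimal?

Add column by column in base 16, right to left:
  E+B = 9 carry 1
  2+8+1 = B
  7+8 = F
  7+C = 3 carry 1
  C+5+1 = 2 carry 1
  E+A+1 = 9 carry 1
  7+F+1 = 7 carry 1
  2+0+1 = 3
  3+2 = 5

0x537923FB9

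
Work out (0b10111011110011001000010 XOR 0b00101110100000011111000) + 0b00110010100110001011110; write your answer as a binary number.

First 0b10111011110011001000010 XOR 0b00101110100000011111000 = 0b10010101010011010111010.
Add column by column in base 2, right to left:
  0+0 = 0
  1+1 = 0 carry 1
  0+1+1 = 0 carry 1
  1+1+1 = 1 carry 1
  1+1+1 = 1 carry 1
  1+0+1 = 0 carry 1
  0+1+1 = 0 carry 1
  1+0+1 = 0 carry 1
  0+0+1 = 1
  1+0 = 1
  1+1 = 0 carry 1
  0+1+1 = 0 carry 1
  0+0+1 = 1
  1+0 = 1
  0+1 = 1
  1+0 = 1
  0+1 = 1
  1+0 = 1
  0+0 = 0
  1+1 = 0 carry 1
  0+1+1 = 0 carry 1
  0+0+1 = 1
  1+0 = 1

0b11000111111001100011000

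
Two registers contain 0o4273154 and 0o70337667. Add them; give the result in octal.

Add column by column in base 8, right to left:
  4+7 = 3 carry 1
  5+6+1 = 4 carry 1
  1+6+1 = 0 carry 1
  3+7+1 = 3 carry 1
  7+3+1 = 3 carry 1
  2+3+1 = 6
  4+0 = 4
  0+7 = 7

0o74633043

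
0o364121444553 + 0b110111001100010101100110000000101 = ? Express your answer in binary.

0b100101011010110100010001010101110000

0o364121444553 = 0b11110100001010001100100100101101011 in binary.
Add column by column in base 2, right to left:
  1+1 = 0 carry 1
  1+0+1 = 0 carry 1
  0+1+1 = 0 carry 1
  1+0+1 = 0 carry 1
  0+0+1 = 1
  1+0 = 1
  1+0 = 1
  0+0 = 0
  1+0 = 1
  0+0 = 0
  0+1 = 1
  1+1 = 0 carry 1
  0+0+1 = 1
  0+0 = 0
  1+1 = 0 carry 1
  0+1+1 = 0 carry 1
  0+0+1 = 1
  1+1 = 0 carry 1
  1+0+1 = 0 carry 1
  0+1+1 = 0 carry 1
  0+0+1 = 1
  0+0 = 0
  1+0 = 1
  0+1 = 1
  1+1 = 0 carry 1
  0+0+1 = 1
  0+0 = 0
  0+1 = 1
  0+1 = 1
  1+1 = 0 carry 1
  0+0+1 = 1
  1+1 = 0 carry 1
  1+1+1 = 1 carry 1
  1+0+1 = 0 carry 1
  1+0+1 = 0 carry 1
  final carry 1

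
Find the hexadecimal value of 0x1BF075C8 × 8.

Multiply each base-16 digit by 8, carrying:
  8×8 = 64 → write 0 carry 4
  C×8+4 = 100 → write 4 carry 6
  5×8+6 = 46 → write E carry 2
  7×8+2 = 58 → write A carry 3
  0×8+3 = 3 → write 3
  F×8 = 120 → write 8 carry 7
  B×8+7 = 95 → write F carry 5
  1×8+5 = 13 → write D

0xDF83AE40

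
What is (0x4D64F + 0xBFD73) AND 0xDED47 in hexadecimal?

0xC142

Add column by column in base 16, right to left:
  F+3 = 2 carry 1
  4+7+1 = C
  6+D = 3 carry 1
  D+F+1 = D carry 1
  4+B+1 = 0 carry 1
  final carry 1
Sum = 0x10D3C2; now AND with 0xDED47:
  1&0=0, 0&D=0, D&E=C, 3&D=1, C&4=4, 2&7=2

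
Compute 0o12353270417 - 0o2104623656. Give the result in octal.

Subtract column by column in base 8:
  7-6 → 1
  1-5 → 4 (borrow)
  4-6-1 → 5 (borrow)
  0-3-1 → 4 (borrow)
  7-2-1 → 4
  2-6 → 4 (borrow)
  3-4-1 → 6 (borrow)
  5-0-1 → 4
  3-1 → 2
  2-2 → 0
  1-0 → 1

0o10246444541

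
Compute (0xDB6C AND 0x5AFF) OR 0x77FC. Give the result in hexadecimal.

0xDB6C AND 0x5AFF = 0x5A6C.
Then OR with 0x77FC.

0x7FFC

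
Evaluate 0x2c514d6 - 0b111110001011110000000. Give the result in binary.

0b10101001011111110101010110

0x2c514d6 = 0b10110001010001010011010110 in binary.
Subtract column by column in base 2:
  0-0 → 0
  1-0 → 1
  1-0 → 1
  0-0 → 0
  1-0 → 1
  0-0 → 0
  1-0 → 1
  1-1 → 0
  0-1 → 1 (borrow)
  0-1-1 → 0 (borrow)
  1-1-1 → 1 (borrow)
  0-0-1 → 1 (borrow)
  1-1-1 → 1 (borrow)
  0-0-1 → 1 (borrow)
  0-0-1 → 1 (borrow)
  0-0-1 → 1 (borrow)
  1-1-1 → 1 (borrow)
  0-1-1 → 0 (borrow)
  1-1-1 → 1 (borrow)
  0-1-1 → 0 (borrow)
  0-1-1 → 0 (borrow)
  0-0-1 → 1 (borrow)
  1-0-1 → 0
  1-0 → 1
  0-0 → 0
  1-0 → 1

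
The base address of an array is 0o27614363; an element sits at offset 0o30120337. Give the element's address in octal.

Add column by column in base 8, right to left:
  3+7 = 2 carry 1
  6+3+1 = 2 carry 1
  3+3+1 = 7
  4+0 = 4
  1+2 = 3
  6+1 = 7
  7+0 = 7
  2+3 = 5

0o57734722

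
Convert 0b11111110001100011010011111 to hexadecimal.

0x3F8C69F

Group the bits into nibbles: 0011 1111 1000 1100 0110 1001 1111 → 3F8C69F.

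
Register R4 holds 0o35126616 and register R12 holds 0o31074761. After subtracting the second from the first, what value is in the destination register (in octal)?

0o4031635

Subtract column by column in base 8:
  6-1 → 5
  1-6 → 3 (borrow)
  6-7-1 → 6 (borrow)
  6-4-1 → 1
  2-7 → 3 (borrow)
  1-0-1 → 0
  5-1 → 4
  3-3 → 0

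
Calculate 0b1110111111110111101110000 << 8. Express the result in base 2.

0b111011111111011110111000000000000

Left shift by 8: append 8 zero bits.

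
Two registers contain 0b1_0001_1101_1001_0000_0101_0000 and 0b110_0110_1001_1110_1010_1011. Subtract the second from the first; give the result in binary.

Subtract column by column in base 2:
  0-1 → 1 (borrow)
  0-1-1 → 0 (borrow)
  0-0-1 → 1 (borrow)
  0-1-1 → 0 (borrow)
  1-0-1 → 0
  0-1 → 1 (borrow)
  1-0-1 → 0
  0-1 → 1 (borrow)
  0-0-1 → 1 (borrow)
  0-1-1 → 0 (borrow)
  0-1-1 → 0 (borrow)
  0-1-1 → 0 (borrow)
  1-1-1 → 1 (borrow)
  0-0-1 → 1 (borrow)
  0-0-1 → 1 (borrow)
  1-1-1 → 1 (borrow)
  1-0-1 → 0
  0-1 → 1 (borrow)
  1-1-1 → 1 (borrow)
  1-0-1 → 0
  1-0 → 1
  0-1 → 1 (borrow)
  0-1-1 → 0 (borrow)
  0-0-1 → 1 (borrow)
  1-0-1 → 0

0b101101101111000110100101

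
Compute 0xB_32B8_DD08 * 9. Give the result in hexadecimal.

0x64C87FC548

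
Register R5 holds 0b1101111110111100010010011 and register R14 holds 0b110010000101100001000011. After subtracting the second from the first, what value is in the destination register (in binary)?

Subtract column by column in base 2:
  1-1 → 0
  1-1 → 0
  0-0 → 0
  0-0 → 0
  1-0 → 1
  0-0 → 0
  0-1 → 1 (borrow)
  1-0-1 → 0
  0-0 → 0
  0-0 → 0
  0-0 → 0
  1-1 → 0
  1-1 → 0
  1-0 → 1
  1-1 → 0
  0-0 → 0
  1-0 → 1
  1-0 → 1
  1-0 → 1
  1-1 → 0
  1-0 → 1
  1-0 → 1
  0-1 → 1 (borrow)
  1-1-1 → 1 (borrow)
  1-0-1 → 0

0b111101110010000001010000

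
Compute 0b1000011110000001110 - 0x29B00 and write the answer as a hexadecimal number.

0b1000011110000001110 = 0x43C0E in hexadecimal.
Subtract column by column in base 16:
  E-0 → E
  0-0 → 0
  C-B → 1
  3-9 → A (borrow)
  4-2-1 → 1

0x1A10E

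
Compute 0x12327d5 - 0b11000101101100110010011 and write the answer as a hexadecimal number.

0xc04e42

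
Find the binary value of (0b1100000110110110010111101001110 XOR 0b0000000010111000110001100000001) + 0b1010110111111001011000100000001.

0b10110111100000111111110101010000

First 0b1100000110110110010111101001110 XOR 0b0000000010111000110001100000001 = 0b1100000100001110100110001001111.
Add column by column in base 2, right to left:
  1+1 = 0 carry 1
  1+0+1 = 0 carry 1
  1+0+1 = 0 carry 1
  1+0+1 = 0 carry 1
  0+0+1 = 1
  0+0 = 0
  1+0 = 1
  0+0 = 0
  0+1 = 1
  0+0 = 0
  1+0 = 1
  1+0 = 1
  0+1 = 1
  0+1 = 1
  1+0 = 1
  0+1 = 1
  1+0 = 1
  1+0 = 1
  1+1 = 0 carry 1
  0+1+1 = 0 carry 1
  0+1+1 = 0 carry 1
  0+1+1 = 0 carry 1
  0+1+1 = 0 carry 1
  1+1+1 = 1 carry 1
  0+0+1 = 1
  0+1 = 1
  0+1 = 1
  0+0 = 0
  0+1 = 1
  1+0 = 1
  1+1 = 0 carry 1
  final carry 1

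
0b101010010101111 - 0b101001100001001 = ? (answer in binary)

Subtract column by column in base 2:
  1-1 → 0
  1-0 → 1
  1-0 → 1
  1-1 → 0
  0-0 → 0
  1-0 → 1
  0-0 → 0
  1-0 → 1
  0-1 → 1 (borrow)
  0-1-1 → 0 (borrow)
  1-0-1 → 0
  0-0 → 0
  1-1 → 0
  0-0 → 0
  1-1 → 0

0b110100110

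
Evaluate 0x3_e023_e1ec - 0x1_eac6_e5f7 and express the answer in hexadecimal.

Subtract column by column in base 16:
  c-7 → 5
  e-f → f (borrow)
  1-5-1 → b (borrow)
  e-e-1 → f (borrow)
  3-6-1 → c (borrow)
  2-c-1 → 5 (borrow)
  0-a-1 → 5 (borrow)
  e-e-1 → f (borrow)
  3-1-1 → 1

0x1f55cfbf5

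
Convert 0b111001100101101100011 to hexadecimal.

0x1CCB63

Group the bits into nibbles: 0001 1100 1100 1011 0110 0011 → 1CCB63.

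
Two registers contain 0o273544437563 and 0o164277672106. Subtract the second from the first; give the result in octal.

Subtract column by column in base 8:
  3-6 → 5 (borrow)
  6-0-1 → 5
  5-1 → 4
  7-2 → 5
  3-7 → 4 (borrow)
  4-6-1 → 5 (borrow)
  4-7-1 → 4 (borrow)
  4-7-1 → 4 (borrow)
  5-2-1 → 2
  3-4 → 7 (borrow)
  7-6-1 → 0
  2-1 → 1

0o107244545455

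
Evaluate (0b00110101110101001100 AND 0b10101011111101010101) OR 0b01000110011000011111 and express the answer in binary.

0b00110101110101001100 AND 0b10101011111101010101 = 0b00100001110101000100.
Then OR with 0b01000110011000011111.

0b1100111111101011111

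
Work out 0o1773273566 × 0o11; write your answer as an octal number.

0o21726231446

Multiply each base-8 digit by 9, carrying:
  6×9 = 54 → write 6 carry 6
  6×9+6 = 60 → write 4 carry 7
  5×9+7 = 52 → write 4 carry 6
  3×9+6 = 33 → write 1 carry 4
  7×9+4 = 67 → write 3 carry 8
  2×9+8 = 26 → write 2 carry 3
  3×9+3 = 30 → write 6 carry 3
  7×9+3 = 66 → write 2 carry 8
  7×9+8 = 71 → write 7 carry 8
  1×9+8 = 17 → write 1 carry 2
  remaining carry: 2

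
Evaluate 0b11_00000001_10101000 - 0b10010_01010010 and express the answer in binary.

0b101110111101010110

Subtract column by column in base 2:
  0-0 → 0
  0-1 → 1 (borrow)
  0-0-1 → 1 (borrow)
  1-0-1 → 0
  0-1 → 1 (borrow)
  1-0-1 → 0
  0-1 → 1 (borrow)
  1-0-1 → 0
  1-0 → 1
  0-1 → 1 (borrow)
  0-0-1 → 1 (borrow)
  0-0-1 → 1 (borrow)
  0-1-1 → 0 (borrow)
  0-0-1 → 1 (borrow)
  0-0-1 → 1 (borrow)
  0-0-1 → 1 (borrow)
  1-0-1 → 0
  1-0 → 1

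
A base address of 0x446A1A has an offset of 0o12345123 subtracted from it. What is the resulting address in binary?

0b110101001111111000111

0x446A1A = 0b10001000110101000011010 in binary.
0o12345123 = 0b1010011100101001010011 in binary.
Subtract column by column in base 2:
  0-1 → 1 (borrow)
  1-1-1 → 1 (borrow)
  0-0-1 → 1 (borrow)
  1-0-1 → 0
  1-1 → 0
  0-0 → 0
  0-1 → 1 (borrow)
  0-0-1 → 1 (borrow)
  0-0-1 → 1 (borrow)
  1-1-1 → 1 (borrow)
  0-0-1 → 1 (borrow)
  1-1-1 → 1 (borrow)
  0-0-1 → 1 (borrow)
  1-0-1 → 0
  1-1 → 0
  0-1 → 1 (borrow)
  0-1-1 → 0 (borrow)
  0-0-1 → 1 (borrow)
  1-0-1 → 0
  0-1 → 1 (borrow)
  0-0-1 → 1 (borrow)
  0-1-1 → 0 (borrow)
  1-0-1 → 0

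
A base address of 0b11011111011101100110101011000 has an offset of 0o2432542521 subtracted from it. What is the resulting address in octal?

0b11011111011101100110101011000 = 0o3373546530 in octal.
Subtract column by column in base 8:
  0-1 → 7 (borrow)
  3-2-1 → 0
  5-5 → 0
  6-2 → 4
  4-4 → 0
  5-5 → 0
  3-2 → 1
  7-3 → 4
  3-4 → 7 (borrow)
  3-2-1 → 0

0o741004007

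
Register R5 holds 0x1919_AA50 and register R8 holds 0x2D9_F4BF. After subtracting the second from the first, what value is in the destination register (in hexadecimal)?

0x163FB591

Subtract column by column in base 16:
  0-F → 1 (borrow)
  5-B-1 → 9 (borrow)
  A-4-1 → 5
  A-F → B (borrow)
  9-9-1 → F (borrow)
  1-D-1 → 3 (borrow)
  9-2-1 → 6
  1-0 → 1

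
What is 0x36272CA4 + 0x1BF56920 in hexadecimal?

Add column by column in base 16, right to left:
  4+0 = 4
  A+2 = C
  C+9 = 5 carry 1
  2+6+1 = 9
  7+5 = C
  2+F = 1 carry 1
  6+B+1 = 2 carry 1
  3+1+1 = 5

0x521C95C4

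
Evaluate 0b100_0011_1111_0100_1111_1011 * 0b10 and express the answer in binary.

0b100001111110100111110110

Multiply each base-2 digit by 2, carrying:
  1×2 = 2 → write 0 carry 1
  1×2+1 = 3 → write 1 carry 1
  0×2+1 = 1 → write 1
  1×2 = 2 → write 0 carry 1
  1×2+1 = 3 → write 1 carry 1
  1×2+1 = 3 → write 1 carry 1
  1×2+1 = 3 → write 1 carry 1
  1×2+1 = 3 → write 1 carry 1
  0×2+1 = 1 → write 1
  0×2 = 0 → write 0
  1×2 = 2 → write 0 carry 1
  0×2+1 = 1 → write 1
  1×2 = 2 → write 0 carry 1
  1×2+1 = 3 → write 1 carry 1
  1×2+1 = 3 → write 1 carry 1
  1×2+1 = 3 → write 1 carry 1
  1×2+1 = 3 → write 1 carry 1
  1×2+1 = 3 → write 1 carry 1
  0×2+1 = 1 → write 1
  0×2 = 0 → write 0
  0×2 = 0 → write 0
  0×2 = 0 → write 0
  1×2 = 2 → write 0 carry 1
  remaining carry: 1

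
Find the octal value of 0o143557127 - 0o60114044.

0o63443063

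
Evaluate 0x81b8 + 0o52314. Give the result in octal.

0x81b8 = 0o100670 in octal.
Add column by column in base 8, right to left:
  0+4 = 4
  7+1 = 0 carry 1
  6+3+1 = 2 carry 1
  0+2+1 = 3
  0+5 = 5
  1+0 = 1

0o153204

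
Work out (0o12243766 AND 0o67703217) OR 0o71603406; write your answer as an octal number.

0o12243766 AND 0o67703217 = 0o02203206.
Then OR with 0o71603406.

0o73603606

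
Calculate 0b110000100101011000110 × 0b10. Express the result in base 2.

0b1100001001010110001100

Multiply each base-2 digit by 2, carrying:
  0×2 = 0 → write 0
  1×2 = 2 → write 0 carry 1
  1×2+1 = 3 → write 1 carry 1
  0×2+1 = 1 → write 1
  0×2 = 0 → write 0
  0×2 = 0 → write 0
  1×2 = 2 → write 0 carry 1
  1×2+1 = 3 → write 1 carry 1
  0×2+1 = 1 → write 1
  1×2 = 2 → write 0 carry 1
  0×2+1 = 1 → write 1
  1×2 = 2 → write 0 carry 1
  0×2+1 = 1 → write 1
  0×2 = 0 → write 0
  1×2 = 2 → write 0 carry 1
  0×2+1 = 1 → write 1
  0×2 = 0 → write 0
  0×2 = 0 → write 0
  0×2 = 0 → write 0
  1×2 = 2 → write 0 carry 1
  1×2+1 = 3 → write 1 carry 1
  remaining carry: 1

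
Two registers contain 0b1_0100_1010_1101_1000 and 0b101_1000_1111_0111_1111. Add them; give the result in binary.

0b1101101101001010111

Add column by column in base 2, right to left:
  0+1 = 1
  0+1 = 1
  0+1 = 1
  1+1 = 0 carry 1
  1+1+1 = 1 carry 1
  0+1+1 = 0 carry 1
  1+1+1 = 1 carry 1
  1+0+1 = 0 carry 1
  0+1+1 = 0 carry 1
  1+1+1 = 1 carry 1
  0+1+1 = 0 carry 1
  1+1+1 = 1 carry 1
  0+0+1 = 1
  0+0 = 0
  1+0 = 1
  0+1 = 1
  1+1 = 0 carry 1
  0+0+1 = 1
  0+1 = 1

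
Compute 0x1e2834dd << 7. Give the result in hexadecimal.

0xf141a6e80

7 bits is not a whole number of base-16 digits; in binary: 11110001010000011010011011101 << 7 = 111100010100000110100110111010000000.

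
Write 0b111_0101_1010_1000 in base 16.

0x75A8

Group the bits into nibbles: 0111 0101 1010 1000 → 75A8.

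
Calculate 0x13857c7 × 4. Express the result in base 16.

Multiply each base-16 digit by 4, carrying:
  7×4 = 28 → write c carry 1
  c×4+1 = 49 → write 1 carry 3
  7×4+3 = 31 → write f carry 1
  5×4+1 = 21 → write 5 carry 1
  8×4+1 = 33 → write 1 carry 2
  3×4+2 = 14 → write e
  1×4 = 4 → write 4

0x4e15f1c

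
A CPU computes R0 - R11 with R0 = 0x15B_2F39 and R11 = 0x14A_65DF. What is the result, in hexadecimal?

0x10C95A

Subtract column by column in base 16:
  9-F → A (borrow)
  3-D-1 → 5 (borrow)
  F-5-1 → 9
  2-6 → C (borrow)
  B-A-1 → 0
  5-4 → 1
  1-1 → 0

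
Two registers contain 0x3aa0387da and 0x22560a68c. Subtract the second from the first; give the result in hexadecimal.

0x184a2e14e

Subtract column by column in base 16:
  a-c → e (borrow)
  d-8-1 → 4
  7-6 → 1
  8-a → e (borrow)
  3-0-1 → 2
  0-6 → a (borrow)
  a-5-1 → 4
  a-2 → 8
  3-2 → 1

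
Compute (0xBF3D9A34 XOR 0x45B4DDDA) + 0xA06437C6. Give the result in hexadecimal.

0x19AED7FB4

First 0xBF3D9A34 XOR 0x45B4DDDA = 0xFA8947EE.
Add column by column in base 16, right to left:
  E+6 = 4 carry 1
  E+C+1 = B carry 1
  7+7+1 = F
  4+3 = 7
  9+4 = D
  8+6 = E
  A+0 = A
  F+A = 9 carry 1
  final carry 1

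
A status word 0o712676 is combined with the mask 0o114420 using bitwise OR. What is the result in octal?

OR each oct digit independently (no carries):
  7|1=7, 1|1=1, 2|4=6, 6|4=6, 7|2=7, 6|0=6

0o716676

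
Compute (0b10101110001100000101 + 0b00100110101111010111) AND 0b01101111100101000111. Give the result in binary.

0b1000100100001000100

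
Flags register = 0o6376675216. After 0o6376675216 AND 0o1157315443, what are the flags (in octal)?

AND each oct digit independently (no carries):
  6&1=0, 3&1=1, 7&5=5, 6&7=6, 6&3=2, 7&1=1, 5&5=5, 2&4=0, 1&4=0, 6&3=2

0o0156215002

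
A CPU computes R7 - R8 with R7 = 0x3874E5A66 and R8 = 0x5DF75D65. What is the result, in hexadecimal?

0x32956FD01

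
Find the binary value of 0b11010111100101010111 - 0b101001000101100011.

Subtract column by column in base 2:
  1-1 → 0
  1-1 → 0
  1-0 → 1
  0-0 → 0
  1-0 → 1
  0-1 → 1 (borrow)
  1-1-1 → 1 (borrow)
  0-0-1 → 1 (borrow)
  1-1-1 → 1 (borrow)
  0-0-1 → 1 (borrow)
  0-0-1 → 1 (borrow)
  1-0-1 → 0
  1-1 → 0
  1-0 → 1
  1-0 → 1
  0-1 → 1 (borrow)
  1-0-1 → 0
  0-1 → 1 (borrow)
  1-0-1 → 0
  1-0 → 1

0b10101110011111110100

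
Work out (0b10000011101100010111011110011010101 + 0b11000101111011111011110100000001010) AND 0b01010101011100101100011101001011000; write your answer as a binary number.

0b1000001001000000000010000001011000

Add column by column in base 2, right to left:
  1+0 = 1
  0+1 = 1
  1+0 = 1
  0+1 = 1
  1+0 = 1
  0+0 = 0
  1+0 = 1
  1+0 = 1
  0+0 = 0
  0+0 = 0
  1+0 = 1
  1+1 = 0 carry 1
  1+0+1 = 0 carry 1
  1+1+1 = 1 carry 1
  0+1+1 = 0 carry 1
  1+1+1 = 1 carry 1
  1+1+1 = 1 carry 1
  1+0+1 = 0 carry 1
  0+1+1 = 0 carry 1
  1+1+1 = 1 carry 1
  0+1+1 = 0 carry 1
  0+1+1 = 0 carry 1
  0+1+1 = 0 carry 1
  1+0+1 = 0 carry 1
  1+1+1 = 1 carry 1
  0+1+1 = 0 carry 1
  1+1+1 = 1 carry 1
  1+1+1 = 1 carry 1
  1+0+1 = 0 carry 1
  0+1+1 = 0 carry 1
  0+0+1 = 1
  0+0 = 0
  0+0 = 0
  0+1 = 1
  1+1 = 0 carry 1
  final carry 1
Sum = 0b101001001101000010011010010011011111; now AND with 0b01010101011100101100011101001011000:
  101001001101000010011010010011011111
& 001010101011100101100011101001011000
= 001000001001000000000010000001011000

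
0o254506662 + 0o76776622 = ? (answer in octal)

0o353505504

Add column by column in base 8, right to left:
  2+2 = 4
  6+2 = 0 carry 1
  6+6+1 = 5 carry 1
  6+6+1 = 5 carry 1
  0+7+1 = 0 carry 1
  5+7+1 = 5 carry 1
  4+6+1 = 3 carry 1
  5+7+1 = 5 carry 1
  2+0+1 = 3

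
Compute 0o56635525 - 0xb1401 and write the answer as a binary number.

0b101100000010011101010100

0o56635525 = 0b101110110011101101010101 in binary.
0xb1401 = 0b10110001010000000001 in binary.
Subtract column by column in base 2:
  1-1 → 0
  0-0 → 0
  1-0 → 1
  0-0 → 0
  1-0 → 1
  0-0 → 0
  1-0 → 1
  0-0 → 0
  1-0 → 1
  1-0 → 1
  0-1 → 1 (borrow)
  1-0-1 → 0
  1-1 → 0
  1-0 → 1
  0-0 → 0
  0-0 → 0
  1-1 → 0
  1-1 → 0
  0-0 → 0
  1-1 → 0
  1-0 → 1
  1-0 → 1
  0-0 → 0
  1-0 → 1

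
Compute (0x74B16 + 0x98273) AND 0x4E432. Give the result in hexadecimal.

0xC400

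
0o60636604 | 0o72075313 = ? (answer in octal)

OR each oct digit independently (no carries):
  6|7=7, 0|2=2, 6|0=6, 3|7=7, 6|5=7, 6|3=7, 0|1=1, 4|3=7

0o72677717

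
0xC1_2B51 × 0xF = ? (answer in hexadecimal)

0xB5189BF

Multiply each base-16 digit by 15, carrying:
  1×15 = 15 → write F
  5×15 = 75 → write B carry 4
  B×15+4 = 169 → write 9 carry 10
  2×15+10 = 40 → write 8 carry 2
  1×15+2 = 17 → write 1 carry 1
  C×15+1 = 181 → write 5 carry 11
  remaining carry: B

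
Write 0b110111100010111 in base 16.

0x6F17

Group the bits into nibbles: 0110 1111 0001 0111 → 6F17.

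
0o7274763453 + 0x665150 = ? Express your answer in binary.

0b111011010110100011100001111011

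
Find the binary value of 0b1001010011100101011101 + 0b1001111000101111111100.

Add column by column in base 2, right to left:
  1+0 = 1
  0+0 = 0
  1+1 = 0 carry 1
  1+1+1 = 1 carry 1
  1+1+1 = 1 carry 1
  0+1+1 = 0 carry 1
  1+1+1 = 1 carry 1
  0+1+1 = 0 carry 1
  1+1+1 = 1 carry 1
  0+1+1 = 0 carry 1
  0+0+1 = 1
  1+1 = 0 carry 1
  1+0+1 = 0 carry 1
  1+0+1 = 0 carry 1
  0+0+1 = 1
  0+1 = 1
  1+1 = 0 carry 1
  0+1+1 = 0 carry 1
  1+1+1 = 1 carry 1
  0+0+1 = 1
  0+0 = 0
  1+1 = 0 carry 1
  final carry 1

0b10011001100010101011001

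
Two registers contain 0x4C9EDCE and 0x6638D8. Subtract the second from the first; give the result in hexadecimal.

0x463B4F6

Subtract column by column in base 16:
  E-8 → 6
  C-D → F (borrow)
  D-8-1 → 4
  E-3 → B
  9-6 → 3
  C-6 → 6
  4-0 → 4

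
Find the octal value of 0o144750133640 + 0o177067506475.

0o344037642335

Add column by column in base 8, right to left:
  0+5 = 5
  4+7 = 3 carry 1
  6+4+1 = 3 carry 1
  3+6+1 = 2 carry 1
  3+0+1 = 4
  1+5 = 6
  0+7 = 7
  5+6 = 3 carry 1
  7+0+1 = 0 carry 1
  4+7+1 = 4 carry 1
  4+7+1 = 4 carry 1
  1+1+1 = 3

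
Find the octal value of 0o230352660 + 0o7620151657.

0o10050524537

Add column by column in base 8, right to left:
  0+7 = 7
  6+5 = 3 carry 1
  6+6+1 = 5 carry 1
  2+1+1 = 4
  5+5 = 2 carry 1
  3+1+1 = 5
  0+0 = 0
  3+2 = 5
  2+6 = 0 carry 1
  0+7+1 = 0 carry 1
  final carry 1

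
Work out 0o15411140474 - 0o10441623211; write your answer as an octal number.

Subtract column by column in base 8:
  4-1 → 3
  7-1 → 6
  4-2 → 2
  0-3 → 5 (borrow)
  4-2-1 → 1
  1-6 → 3 (borrow)
  1-1-1 → 7 (borrow)
  1-4-1 → 4 (borrow)
  4-4-1 → 7 (borrow)
  5-0-1 → 4
  1-1 → 0

0o4747315263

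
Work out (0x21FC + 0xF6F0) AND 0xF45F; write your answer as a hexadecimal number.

0x104C

Add column by column in base 16, right to left:
  C+0 = C
  F+F = E carry 1
  1+6+1 = 8
  2+F = 1 carry 1
  final carry 1
Sum = 0x118EC; now AND with 0xF45F:
  1&0=0, 1&F=1, 8&4=0, E&5=4, C&F=C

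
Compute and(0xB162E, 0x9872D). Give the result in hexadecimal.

0x9062C

AND each hex digit independently (no carries):
  B&9=9, 1&8=0, 6&7=6, 2&2=2, E&D=C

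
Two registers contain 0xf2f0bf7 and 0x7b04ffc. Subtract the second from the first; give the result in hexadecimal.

0x77ebbfb

Subtract column by column in base 16:
  7-c → b (borrow)
  f-f-1 → f (borrow)
  b-f-1 → b (borrow)
  0-4-1 → b (borrow)
  f-0-1 → e
  2-b → 7 (borrow)
  f-7-1 → 7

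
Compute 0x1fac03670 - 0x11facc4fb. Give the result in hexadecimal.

0xdb137175

Subtract column by column in base 16:
  0-b → 5 (borrow)
  7-f-1 → 7 (borrow)
  6-4-1 → 1
  3-c → 7 (borrow)
  0-c-1 → 3 (borrow)
  c-a-1 → 1
  a-f → b (borrow)
  f-1-1 → d
  1-1 → 0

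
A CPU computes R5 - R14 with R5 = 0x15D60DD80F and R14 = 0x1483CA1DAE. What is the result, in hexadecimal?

0x15243BA61

Subtract column by column in base 16:
  F-E → 1
  0-A → 6 (borrow)
  8-D-1 → A (borrow)
  D-1-1 → B
  D-A → 3
  0-C → 4 (borrow)
  6-3-1 → 2
  D-8 → 5
  5-4 → 1
  1-1 → 0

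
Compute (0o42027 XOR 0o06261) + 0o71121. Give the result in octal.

First 0o42027 XOR 0o06261 = 0o44246.
Add column by column in base 8, right to left:
  6+1 = 7
  4+2 = 6
  2+1 = 3
  4+1 = 5
  4+7 = 3 carry 1
  final carry 1

0o135367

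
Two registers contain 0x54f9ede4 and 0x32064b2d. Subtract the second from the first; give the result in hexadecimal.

Subtract column by column in base 16:
  4-d → 7 (borrow)
  e-2-1 → b
  d-b → 2
  e-4 → a
  9-6 → 3
  f-0 → f
  4-2 → 2
  5-3 → 2

0x22f3a2b7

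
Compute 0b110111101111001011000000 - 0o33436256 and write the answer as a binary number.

0b11100001011011000010010

0o33436256 = 0b11011100011110010101110 in binary.
Subtract column by column in base 2:
  0-0 → 0
  0-1 → 1 (borrow)
  0-1-1 → 0 (borrow)
  0-1-1 → 0 (borrow)
  0-0-1 → 1 (borrow)
  0-1-1 → 0 (borrow)
  1-0-1 → 0
  1-1 → 0
  0-0 → 0
  1-0 → 1
  0-1 → 1 (borrow)
  0-1-1 → 0 (borrow)
  1-1-1 → 1 (borrow)
  1-1-1 → 1 (borrow)
  1-0-1 → 0
  1-0 → 1
  0-0 → 0
  1-1 → 0
  1-1 → 0
  1-1 → 0
  1-0 → 1
  0-1 → 1 (borrow)
  1-1-1 → 1 (borrow)
  1-0-1 → 0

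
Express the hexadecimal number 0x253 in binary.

Expand each hex digit to 4 bits: 2=0010 5=0101 3=0011.

0b1001010011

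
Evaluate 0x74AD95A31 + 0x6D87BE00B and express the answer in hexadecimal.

0xE23553A3C

Add column by column in base 16, right to left:
  1+B = C
  3+0 = 3
  A+0 = A
  5+E = 3 carry 1
  9+B+1 = 5 carry 1
  D+7+1 = 5 carry 1
  A+8+1 = 3 carry 1
  4+D+1 = 2 carry 1
  7+6+1 = E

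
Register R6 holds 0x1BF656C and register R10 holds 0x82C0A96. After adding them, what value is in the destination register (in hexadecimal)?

Add column by column in base 16, right to left:
  C+6 = 2 carry 1
  6+9+1 = 0 carry 1
  5+A+1 = 0 carry 1
  6+0+1 = 7
  F+C = B carry 1
  B+2+1 = E
  1+8 = 9

0x9EB7002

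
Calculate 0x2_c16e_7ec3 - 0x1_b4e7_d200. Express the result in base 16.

0x10c86acc3

Subtract column by column in base 16:
  3-0 → 3
  c-0 → c
  e-2 → c
  7-d → a (borrow)
  e-7-1 → 6
  6-e → 8 (borrow)
  1-4-1 → c (borrow)
  c-b-1 → 0
  2-1 → 1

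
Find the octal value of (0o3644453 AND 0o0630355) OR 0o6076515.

0o6676555

0o3644453 AND 0o0630355 = 0o0600051.
Then OR with 0o6076515.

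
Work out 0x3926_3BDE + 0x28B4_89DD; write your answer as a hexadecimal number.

Add column by column in base 16, right to left:
  E+D = B carry 1
  D+D+1 = B carry 1
  B+9+1 = 5 carry 1
  3+8+1 = C
  6+4 = A
  2+B = D
  9+8 = 1 carry 1
  3+2+1 = 6

0x61DAC5BB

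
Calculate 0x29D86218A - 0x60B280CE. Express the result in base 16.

0x23CD3A0BC

Subtract column by column in base 16:
  A-E → C (borrow)
  8-C-1 → B (borrow)
  1-0-1 → 0
  2-8 → A (borrow)
  6-2-1 → 3
  8-B → D (borrow)
  D-0-1 → C
  9-6 → 3
  2-0 → 2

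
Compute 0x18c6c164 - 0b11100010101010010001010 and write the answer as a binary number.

0b11000010101010110110011011010

0x18c6c164 = 0b11000110001101100000101100100 in binary.
Subtract column by column in base 2:
  0-0 → 0
  0-1 → 1 (borrow)
  1-0-1 → 0
  0-1 → 1 (borrow)
  0-0-1 → 1 (borrow)
  1-0-1 → 0
  1-0 → 1
  0-1 → 1 (borrow)
  1-0-1 → 0
  0-0 → 0
  0-1 → 1 (borrow)
  0-0-1 → 1 (borrow)
  0-1-1 → 0 (borrow)
  0-0-1 → 1 (borrow)
  1-1-1 → 1 (borrow)
  1-0-1 → 0
  0-1 → 1 (borrow)
  1-0-1 → 0
  1-0 → 1
  0-0 → 0
  0-1 → 1 (borrow)
  0-1-1 → 0 (borrow)
  1-1-1 → 1 (borrow)
  1-0-1 → 0
  0-0 → 0
  0-0 → 0
  0-0 → 0
  1-0 → 1
  1-0 → 1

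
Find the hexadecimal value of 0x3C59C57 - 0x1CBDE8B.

0x1F9BDCC

Subtract column by column in base 16:
  7-B → C (borrow)
  5-8-1 → C (borrow)
  C-E-1 → D (borrow)
  9-D-1 → B (borrow)
  5-B-1 → 9 (borrow)
  C-C-1 → F (borrow)
  3-1-1 → 1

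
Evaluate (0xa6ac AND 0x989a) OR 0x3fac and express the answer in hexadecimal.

0xbfac

0xa6ac AND 0x989a = 0x8088.
Then OR with 0x3fac.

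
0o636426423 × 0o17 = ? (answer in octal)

Multiply each base-8 digit by 15, carrying:
  3×15 = 45 → write 5 carry 5
  2×15+5 = 35 → write 3 carry 4
  4×15+4 = 64 → write 0 carry 8
  6×15+8 = 98 → write 2 carry 12
  2×15+12 = 42 → write 2 carry 5
  4×15+5 = 65 → write 1 carry 8
  6×15+8 = 98 → write 2 carry 12
  3×15+12 = 57 → write 1 carry 7
  6×15+7 = 97 → write 1 carry 12
  remaining carry: 14

0o14112122035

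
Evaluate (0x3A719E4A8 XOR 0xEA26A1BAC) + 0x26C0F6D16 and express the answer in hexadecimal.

First 0x3A719E4A8 XOR 0xEA26A1BAC = 0xD0573FF04.
Add column by column in base 16, right to left:
  4+6 = A
  0+1 = 1
  F+D = C carry 1
  F+6+1 = 6 carry 1
  3+F+1 = 3 carry 1
  7+0+1 = 8
  5+C = 1 carry 1
  0+6+1 = 7
  D+2 = F

0xF71836C1A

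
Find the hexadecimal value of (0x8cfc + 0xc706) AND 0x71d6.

Add column by column in base 16, right to left:
  c+6 = 2 carry 1
  f+0+1 = 0 carry 1
  c+7+1 = 4 carry 1
  8+c+1 = 5 carry 1
  final carry 1
Sum = 0x15402; now AND with 0x71d6:
  1&0=0, 5&7=5, 4&1=0, 0&d=0, 2&6=2

0x5002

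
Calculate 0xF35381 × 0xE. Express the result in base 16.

Multiply each base-16 digit by 14, carrying:
  1×14 = 14 → write E
  8×14 = 112 → write 0 carry 7
  3×14+7 = 49 → write 1 carry 3
  5×14+3 = 73 → write 9 carry 4
  3×14+4 = 46 → write E carry 2
  F×14+2 = 212 → write 4 carry 13
  remaining carry: D

0xD4E910E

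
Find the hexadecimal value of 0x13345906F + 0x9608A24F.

Add column by column in base 16, right to left:
  F+F = E carry 1
  6+4+1 = B
  0+2 = 2
  9+A = 3 carry 1
  5+8+1 = E
  4+0 = 4
  3+6 = 9
  3+9 = C
  1+0 = 1

0x1C94E32BE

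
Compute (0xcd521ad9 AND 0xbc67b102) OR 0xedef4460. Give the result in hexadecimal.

0xcd521ad9 AND 0xbc67b102 = 0x8c421000.
Then OR with 0xedef4460.

0xedef5460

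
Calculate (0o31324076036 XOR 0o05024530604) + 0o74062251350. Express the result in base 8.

0o130363020202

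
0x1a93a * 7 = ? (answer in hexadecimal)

0xba096

Multiply each base-16 digit by 7, carrying:
  a×7 = 70 → write 6 carry 4
  3×7+4 = 25 → write 9 carry 1
  9×7+1 = 64 → write 0 carry 4
  a×7+4 = 74 → write a carry 4
  1×7+4 = 11 → write b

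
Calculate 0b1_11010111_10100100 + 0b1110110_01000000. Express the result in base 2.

Add column by column in base 2, right to left:
  0+0 = 0
  0+0 = 0
  1+0 = 1
  0+0 = 0
  0+0 = 0
  1+0 = 1
  0+1 = 1
  1+0 = 1
  1+0 = 1
  1+1 = 0 carry 1
  1+1+1 = 1 carry 1
  0+0+1 = 1
  1+1 = 0 carry 1
  0+1+1 = 0 carry 1
  1+1+1 = 1 carry 1
  1+0+1 = 0 carry 1
  1+0+1 = 0 carry 1
  final carry 1

0b100100110111100100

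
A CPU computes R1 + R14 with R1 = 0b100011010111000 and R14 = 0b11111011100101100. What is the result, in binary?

Add column by column in base 2, right to left:
  0+0 = 0
  0+0 = 0
  0+1 = 1
  1+1 = 0 carry 1
  1+0+1 = 0 carry 1
  1+1+1 = 1 carry 1
  0+0+1 = 1
  1+0 = 1
  0+1 = 1
  1+1 = 0 carry 1
  1+1+1 = 1 carry 1
  0+0+1 = 1
  0+1 = 1
  0+1 = 1
  1+1 = 0 carry 1
  0+1+1 = 0 carry 1
  0+1+1 = 0 carry 1
  final carry 1

0b100011110111100100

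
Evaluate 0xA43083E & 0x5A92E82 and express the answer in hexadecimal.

0x0010802

AND each hex digit independently (no carries):
  A&5=0, 4&A=0, 3&9=1, 0&2=0, 8&E=8, 3&8=0, E&2=2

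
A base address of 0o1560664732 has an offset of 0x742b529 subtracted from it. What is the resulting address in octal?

0x742b529 = 0o720532451 in octal.
Subtract column by column in base 8:
  2-1 → 1
  3-5 → 6 (borrow)
  7-4-1 → 2
  4-2 → 2
  6-3 → 3
  6-5 → 1
  0-0 → 0
  6-2 → 4
  5-7 → 6 (borrow)
  1-0-1 → 0

0o640132261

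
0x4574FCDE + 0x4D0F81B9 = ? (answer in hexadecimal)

0x92847E97

Add column by column in base 16, right to left:
  E+9 = 7 carry 1
  D+B+1 = 9 carry 1
  C+1+1 = E
  F+8 = 7 carry 1
  4+F+1 = 4 carry 1
  7+0+1 = 8
  5+D = 2 carry 1
  4+4+1 = 9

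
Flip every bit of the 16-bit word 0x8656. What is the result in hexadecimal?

0x79a9

Each hex digit d becomes f−d:
  8→7, 6→9, 5→a, 6→9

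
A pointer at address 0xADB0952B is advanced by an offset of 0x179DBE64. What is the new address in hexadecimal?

0xC54E538F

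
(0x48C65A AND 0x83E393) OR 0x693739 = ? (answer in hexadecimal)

0x69F73B

0x48C65A AND 0x83E393 = 0x00C212.
Then OR with 0x693739.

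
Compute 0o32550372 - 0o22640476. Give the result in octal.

Subtract column by column in base 8:
  2-6 → 4 (borrow)
  7-7-1 → 7 (borrow)
  3-4-1 → 6 (borrow)
  0-0-1 → 7 (borrow)
  5-4-1 → 0
  5-6 → 7 (borrow)
  2-2-1 → 7 (borrow)
  3-2-1 → 0

0o7707674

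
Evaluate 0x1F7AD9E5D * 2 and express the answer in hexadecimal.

Multiply each base-16 digit by 2, carrying:
  D×2 = 26 → write A carry 1
  5×2+1 = 11 → write B
  E×2 = 28 → write C carry 1
  9×2+1 = 19 → write 3 carry 1
  D×2+1 = 27 → write B carry 1
  A×2+1 = 21 → write 5 carry 1
  7×2+1 = 15 → write F
  F×2 = 30 → write E carry 1
  1×2+1 = 3 → write 3

0x3EF5B3CBA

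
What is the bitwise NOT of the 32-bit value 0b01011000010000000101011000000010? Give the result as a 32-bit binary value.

0b10100111101111111010100111111101

Invert each bit: 01011000010000000101011000000010 → 10100111101111111010100111111101.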